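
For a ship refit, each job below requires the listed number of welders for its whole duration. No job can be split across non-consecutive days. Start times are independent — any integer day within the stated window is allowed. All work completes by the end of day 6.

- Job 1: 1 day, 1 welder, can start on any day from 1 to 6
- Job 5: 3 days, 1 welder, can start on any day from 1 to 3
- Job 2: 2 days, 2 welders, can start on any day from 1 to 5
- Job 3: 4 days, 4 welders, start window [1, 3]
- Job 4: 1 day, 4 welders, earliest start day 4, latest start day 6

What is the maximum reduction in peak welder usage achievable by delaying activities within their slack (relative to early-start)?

Early-start peak: d1:8  d2:7  d3:5  d4:8  d5:0  d6:0 ⇒ 8.
Leveled (Job 1@1, Job 5@1, Job 2@4, Job 3@1, Job 4@5): d1:6  d2:5  d3:5  d4:6  d5:6  d6:0 ⇒ 6.
Reduction 8 − 6 = 2.

2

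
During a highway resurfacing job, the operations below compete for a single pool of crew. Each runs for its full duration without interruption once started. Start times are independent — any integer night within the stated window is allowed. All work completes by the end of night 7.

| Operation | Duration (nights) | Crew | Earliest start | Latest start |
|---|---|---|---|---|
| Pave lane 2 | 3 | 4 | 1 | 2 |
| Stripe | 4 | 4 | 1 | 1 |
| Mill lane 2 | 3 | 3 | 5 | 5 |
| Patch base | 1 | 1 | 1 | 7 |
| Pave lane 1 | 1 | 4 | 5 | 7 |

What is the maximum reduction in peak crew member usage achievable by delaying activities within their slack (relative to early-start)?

1

Early-start peak: n1:9  n2:8  n3:8  n4:4  n5:7  n6:3  n7:3 ⇒ 9.
Leveled (Pave lane 2@1, Stripe@1, Mill lane 2@5, Patch base@4, Pave lane 1@5): n1:8  n2:8  n3:8  n4:5  n5:7  n6:3  n7:3 ⇒ 8.
Reduction 9 − 8 = 1.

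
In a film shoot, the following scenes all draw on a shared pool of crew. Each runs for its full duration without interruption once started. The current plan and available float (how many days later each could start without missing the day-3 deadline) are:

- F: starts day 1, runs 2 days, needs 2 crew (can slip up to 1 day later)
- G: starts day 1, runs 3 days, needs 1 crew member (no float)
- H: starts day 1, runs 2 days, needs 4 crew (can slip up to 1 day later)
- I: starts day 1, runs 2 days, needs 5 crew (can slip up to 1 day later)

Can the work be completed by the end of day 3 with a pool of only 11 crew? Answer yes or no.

no

The minimum achievable peak is 12; 11 < 12, so no feasible schedule stays within the cap.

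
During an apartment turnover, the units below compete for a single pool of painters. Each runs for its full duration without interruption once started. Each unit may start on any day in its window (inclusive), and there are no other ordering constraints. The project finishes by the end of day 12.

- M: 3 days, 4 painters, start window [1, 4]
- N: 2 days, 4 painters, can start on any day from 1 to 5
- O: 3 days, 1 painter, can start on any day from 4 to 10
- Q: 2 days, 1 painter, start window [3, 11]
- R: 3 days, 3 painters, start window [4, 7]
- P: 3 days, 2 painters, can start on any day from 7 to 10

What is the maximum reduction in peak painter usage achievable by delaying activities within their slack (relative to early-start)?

4

Early-start peak: d1:8  d2:8  d3:5  d4:5  d5:4  d6:4  d7:2  d8:2  d9:2  d10:0  d11:0  d12:0 ⇒ 8.
Leveled (M@1, N@4, O@6, Q@9, R@6, P@9): d1:4  d2:4  d3:4  d4:4  d5:4  d6:4  d7:4  d8:4  d9:3  d10:3  d11:2  d12:0 ⇒ 4.
Reduction 8 − 4 = 4.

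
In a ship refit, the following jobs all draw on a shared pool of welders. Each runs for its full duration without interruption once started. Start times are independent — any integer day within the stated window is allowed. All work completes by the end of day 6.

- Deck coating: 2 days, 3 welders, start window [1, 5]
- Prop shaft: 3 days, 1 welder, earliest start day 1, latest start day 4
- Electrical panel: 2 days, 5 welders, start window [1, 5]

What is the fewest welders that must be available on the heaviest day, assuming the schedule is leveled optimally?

5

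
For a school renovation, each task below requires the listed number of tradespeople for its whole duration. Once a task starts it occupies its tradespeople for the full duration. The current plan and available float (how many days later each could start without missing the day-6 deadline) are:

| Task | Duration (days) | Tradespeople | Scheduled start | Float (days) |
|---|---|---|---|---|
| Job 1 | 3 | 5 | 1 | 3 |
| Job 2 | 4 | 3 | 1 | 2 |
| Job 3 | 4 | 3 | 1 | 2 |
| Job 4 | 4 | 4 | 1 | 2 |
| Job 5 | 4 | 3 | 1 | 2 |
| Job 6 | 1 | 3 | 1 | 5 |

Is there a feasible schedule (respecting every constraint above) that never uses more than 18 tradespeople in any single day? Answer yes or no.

yes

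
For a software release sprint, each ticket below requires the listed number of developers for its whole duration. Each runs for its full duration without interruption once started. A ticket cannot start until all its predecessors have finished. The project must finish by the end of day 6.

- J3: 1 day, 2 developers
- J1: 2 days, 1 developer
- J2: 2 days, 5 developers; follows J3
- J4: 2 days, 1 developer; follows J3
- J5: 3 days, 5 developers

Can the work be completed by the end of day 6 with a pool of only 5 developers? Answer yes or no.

Total developer-days = 31; over 6 days the average is 31/6 > 5, so some day must exceed 5.

no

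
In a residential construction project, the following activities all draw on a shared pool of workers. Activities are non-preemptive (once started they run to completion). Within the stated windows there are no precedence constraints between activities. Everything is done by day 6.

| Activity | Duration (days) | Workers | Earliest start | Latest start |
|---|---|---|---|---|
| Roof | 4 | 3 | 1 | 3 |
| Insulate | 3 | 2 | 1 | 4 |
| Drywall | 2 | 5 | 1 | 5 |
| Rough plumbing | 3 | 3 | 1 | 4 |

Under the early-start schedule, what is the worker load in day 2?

At early start, day 2 has: Roof, Insulate, Drywall, Rough plumbing.
Demand: 3 + 2 + 5 + 3 = 13.

13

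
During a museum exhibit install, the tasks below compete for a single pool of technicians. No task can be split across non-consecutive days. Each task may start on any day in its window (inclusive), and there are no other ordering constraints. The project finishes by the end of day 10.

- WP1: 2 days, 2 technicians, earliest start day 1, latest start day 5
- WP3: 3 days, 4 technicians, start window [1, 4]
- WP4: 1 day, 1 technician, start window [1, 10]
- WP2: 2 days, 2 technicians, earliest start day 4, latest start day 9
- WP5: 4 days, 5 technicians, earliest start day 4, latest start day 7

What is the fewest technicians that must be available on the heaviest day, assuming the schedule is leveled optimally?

5

Early-start (WP1@1, WP3@1, WP4@1, WP2@4, WP5@4) gives peak 7: d1:7  d2:6  d3:4  d4:7  d5:7  d6:5  d7:5  d8:0  d9:0  d10:0.
Shift WP1→4, WP5→6.
Schedule WP1@4, WP3@1, WP4@1, WP2@4, WP5@6: d1:5  d2:4  d3:4  d4:4  d5:4  d6:5  d7:5  d8:5  d9:5  d10:0 — peak 5.
Total technician-days = 41 over 10 days ⇒ peak ≥ ⌈41/10⌉ = 5, so 5 is optimal.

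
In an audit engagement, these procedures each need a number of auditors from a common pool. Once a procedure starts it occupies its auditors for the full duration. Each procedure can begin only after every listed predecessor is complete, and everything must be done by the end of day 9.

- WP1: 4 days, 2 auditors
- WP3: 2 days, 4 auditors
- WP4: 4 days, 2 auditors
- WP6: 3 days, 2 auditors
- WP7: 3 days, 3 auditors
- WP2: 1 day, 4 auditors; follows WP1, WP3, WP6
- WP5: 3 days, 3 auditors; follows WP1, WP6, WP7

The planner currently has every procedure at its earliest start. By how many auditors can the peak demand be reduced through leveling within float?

6

Early-start peak: d1:13  d2:13  d3:9  d4:4  d5:7  d6:3  d7:3  d8:0  d9:0 ⇒ 13.
Leveled (WP1@1, WP3@1, WP4@5, WP6@3, WP7@3, WP2@6, WP5@7): d1:6  d2:6  d3:7  d4:7  d5:7  d6:6  d7:5  d8:5  d9:3 ⇒ 7.
Reduction 13 − 7 = 6.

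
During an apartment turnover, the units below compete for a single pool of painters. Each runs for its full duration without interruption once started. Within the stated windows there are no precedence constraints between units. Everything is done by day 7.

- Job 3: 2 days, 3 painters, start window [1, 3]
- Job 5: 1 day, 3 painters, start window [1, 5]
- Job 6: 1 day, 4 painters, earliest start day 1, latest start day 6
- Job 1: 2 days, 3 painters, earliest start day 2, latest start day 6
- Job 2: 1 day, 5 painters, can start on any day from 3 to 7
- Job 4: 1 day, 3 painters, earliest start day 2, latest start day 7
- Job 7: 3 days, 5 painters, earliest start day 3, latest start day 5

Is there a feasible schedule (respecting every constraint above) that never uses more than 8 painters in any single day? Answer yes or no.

Schedule Job 3@1, Job 5@1, Job 6@2, Job 1@3, Job 2@3, Job 4@4, Job 7@5: d1:6  d2:7  d3:8  d4:6  d5:5  d6:5  d7:5 — peak 8 ≤ 8.

yes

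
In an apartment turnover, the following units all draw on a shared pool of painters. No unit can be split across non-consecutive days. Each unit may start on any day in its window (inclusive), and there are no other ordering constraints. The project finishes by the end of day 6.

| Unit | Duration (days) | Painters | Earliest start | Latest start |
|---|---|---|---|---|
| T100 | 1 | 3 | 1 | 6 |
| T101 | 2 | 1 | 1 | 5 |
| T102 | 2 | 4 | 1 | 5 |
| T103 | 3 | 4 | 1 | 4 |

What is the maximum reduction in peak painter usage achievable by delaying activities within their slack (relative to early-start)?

7

Early-start peak: d1:12  d2:9  d3:4  d4:0  d5:0  d6:0 ⇒ 12.
Leveled (T100@1, T101@1, T102@2, T103@4): d1:4  d2:5  d3:4  d4:4  d5:4  d6:4 ⇒ 5.
Reduction 12 − 5 = 7.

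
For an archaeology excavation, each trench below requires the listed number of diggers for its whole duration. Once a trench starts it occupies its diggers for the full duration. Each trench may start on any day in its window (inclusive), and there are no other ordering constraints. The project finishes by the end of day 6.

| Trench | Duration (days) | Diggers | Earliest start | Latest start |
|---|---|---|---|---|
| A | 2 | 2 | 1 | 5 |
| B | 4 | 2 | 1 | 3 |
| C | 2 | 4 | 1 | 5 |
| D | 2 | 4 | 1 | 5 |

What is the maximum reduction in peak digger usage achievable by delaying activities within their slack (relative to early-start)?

6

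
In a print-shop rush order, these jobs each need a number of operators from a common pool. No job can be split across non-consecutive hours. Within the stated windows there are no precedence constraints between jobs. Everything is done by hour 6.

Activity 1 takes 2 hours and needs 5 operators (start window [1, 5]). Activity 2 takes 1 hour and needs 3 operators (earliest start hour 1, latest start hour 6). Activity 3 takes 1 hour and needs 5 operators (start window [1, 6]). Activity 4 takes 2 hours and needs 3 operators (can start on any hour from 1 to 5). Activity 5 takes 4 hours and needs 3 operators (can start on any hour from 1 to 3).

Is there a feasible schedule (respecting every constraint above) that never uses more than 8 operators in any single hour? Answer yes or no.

Schedule Activity 1@1, Activity 2@1, Activity 3@3, Activity 4@4, Activity 5@2: h1:8  h2:8  h3:8  h4:6  h5:6  h6:0 — peak 8 ≤ 8.

yes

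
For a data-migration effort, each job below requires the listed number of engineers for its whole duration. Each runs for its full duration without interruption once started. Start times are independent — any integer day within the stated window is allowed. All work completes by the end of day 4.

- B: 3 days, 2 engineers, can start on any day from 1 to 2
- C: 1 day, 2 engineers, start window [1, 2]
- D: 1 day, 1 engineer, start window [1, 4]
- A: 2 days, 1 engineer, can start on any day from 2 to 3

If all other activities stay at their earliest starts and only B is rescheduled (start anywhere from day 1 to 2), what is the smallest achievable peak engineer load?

B@1: d1:5  d2:3  d3:3  d4:0 → peak 5
B@2: d1:3  d2:3  d3:3  d4:2 → peak 3
Best is B@2, peak 3.

3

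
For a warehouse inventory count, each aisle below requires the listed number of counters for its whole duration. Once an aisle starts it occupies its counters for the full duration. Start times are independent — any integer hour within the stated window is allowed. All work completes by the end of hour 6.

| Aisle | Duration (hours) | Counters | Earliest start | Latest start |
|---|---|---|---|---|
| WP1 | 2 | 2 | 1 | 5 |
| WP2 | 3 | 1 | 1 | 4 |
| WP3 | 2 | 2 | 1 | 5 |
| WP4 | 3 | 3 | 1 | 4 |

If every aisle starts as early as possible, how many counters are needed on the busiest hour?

Early-start schedule: WP1@1, WP2@1, WP3@1, WP4@1.
Load per hour: hour 1: 8, hour 2: 8, hour 3: 4, hour 4: 0, hour 5: 0, hour 6: 0.
Peak is 8.

8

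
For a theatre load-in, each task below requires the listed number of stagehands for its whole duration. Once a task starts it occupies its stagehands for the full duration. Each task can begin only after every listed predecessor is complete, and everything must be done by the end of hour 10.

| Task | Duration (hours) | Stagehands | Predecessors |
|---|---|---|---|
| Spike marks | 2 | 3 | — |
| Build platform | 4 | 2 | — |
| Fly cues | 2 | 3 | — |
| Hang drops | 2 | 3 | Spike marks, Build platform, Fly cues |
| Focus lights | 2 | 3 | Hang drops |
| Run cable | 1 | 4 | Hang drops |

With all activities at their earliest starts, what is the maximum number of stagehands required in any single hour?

8

Early-start schedule: Spike marks@1, Build platform@1, Fly cues@1, Hang drops@5, Focus lights@7, Run cable@7.
Load per hour: hour 1: 8, hour 2: 8, hour 3: 2, hour 4: 2, hour 5: 3, hour 6: 3, hour 7: 7, hour 8: 3, hour 9: 0, hour 10: 0.
Peak is 8.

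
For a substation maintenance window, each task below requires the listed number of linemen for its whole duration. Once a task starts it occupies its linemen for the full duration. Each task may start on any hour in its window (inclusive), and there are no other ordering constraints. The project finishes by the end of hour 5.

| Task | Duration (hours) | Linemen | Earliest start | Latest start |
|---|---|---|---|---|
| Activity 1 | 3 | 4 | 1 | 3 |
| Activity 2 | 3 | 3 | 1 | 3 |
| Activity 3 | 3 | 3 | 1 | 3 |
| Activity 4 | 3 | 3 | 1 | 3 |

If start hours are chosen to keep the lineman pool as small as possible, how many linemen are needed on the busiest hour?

Schedule Activity 1@1, Activity 2@1, Activity 3@1, Activity 4@1: h1:13  h2:13  h3:13  h4:0  h5:0 — peak 13.

13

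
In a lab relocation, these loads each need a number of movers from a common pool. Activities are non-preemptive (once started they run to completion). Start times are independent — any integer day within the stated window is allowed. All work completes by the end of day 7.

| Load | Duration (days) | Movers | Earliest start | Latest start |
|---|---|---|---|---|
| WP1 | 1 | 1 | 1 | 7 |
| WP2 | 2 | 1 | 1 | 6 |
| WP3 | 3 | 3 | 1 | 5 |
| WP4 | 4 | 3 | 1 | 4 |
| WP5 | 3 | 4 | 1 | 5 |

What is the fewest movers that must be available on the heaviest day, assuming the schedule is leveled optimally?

Early-start (WP1@1, WP2@1, WP3@1, WP4@1, WP5@1) gives peak 12: d1:12  d2:11  d3:10  d4:3  d5:0  d6:0  d7:0.
Shift WP3→4, WP4→4.
Schedule WP1@1, WP2@1, WP3@4, WP4@4, WP5@1: d1:6  d2:5  d3:4  d4:6  d5:6  d6:6  d7:3 — peak 6.
Total mover-days = 36 over 7 days ⇒ peak ≥ ⌈36/7⌉ = 6, so 6 is optimal.

6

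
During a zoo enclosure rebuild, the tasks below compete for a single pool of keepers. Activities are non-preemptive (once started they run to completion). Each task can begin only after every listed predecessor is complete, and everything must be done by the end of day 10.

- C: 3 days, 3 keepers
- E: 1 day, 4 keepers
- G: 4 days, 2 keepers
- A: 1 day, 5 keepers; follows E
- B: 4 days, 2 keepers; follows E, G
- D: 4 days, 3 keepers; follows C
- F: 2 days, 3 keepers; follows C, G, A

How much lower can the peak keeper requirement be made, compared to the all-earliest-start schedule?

3

Early-start peak: d1:9  d2:10  d3:5  d4:5  d5:8  d6:8  d7:5  d8:2  d9:0  d10:0 ⇒ 10.
Leveled (C@1, E@1, G@2, A@4, B@6, D@5, F@9): d1:7  d2:5  d3:5  d4:7  d5:5  d6:5  d7:5  d8:5  d9:5  d10:3 ⇒ 7.
Reduction 10 − 7 = 3.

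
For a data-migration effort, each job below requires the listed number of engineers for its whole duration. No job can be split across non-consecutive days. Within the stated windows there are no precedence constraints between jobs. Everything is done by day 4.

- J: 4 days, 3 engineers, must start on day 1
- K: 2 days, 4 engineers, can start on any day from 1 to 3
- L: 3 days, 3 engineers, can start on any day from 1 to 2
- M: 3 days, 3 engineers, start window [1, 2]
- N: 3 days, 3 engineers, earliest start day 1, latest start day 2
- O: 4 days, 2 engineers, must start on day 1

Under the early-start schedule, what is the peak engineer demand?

18

Early-start schedule: J@1, K@1, L@1, M@1, N@1, O@1.
Load per day: day 1: 18, day 2: 18, day 3: 14, day 4: 5.
Peak is 18.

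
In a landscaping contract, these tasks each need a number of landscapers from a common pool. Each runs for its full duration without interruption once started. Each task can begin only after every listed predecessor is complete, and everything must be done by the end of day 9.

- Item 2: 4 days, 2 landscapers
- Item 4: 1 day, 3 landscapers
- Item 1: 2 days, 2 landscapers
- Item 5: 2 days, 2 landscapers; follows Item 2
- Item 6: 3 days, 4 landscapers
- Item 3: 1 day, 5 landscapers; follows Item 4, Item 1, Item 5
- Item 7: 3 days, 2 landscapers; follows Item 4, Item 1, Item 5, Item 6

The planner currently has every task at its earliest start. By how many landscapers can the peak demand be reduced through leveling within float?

Early-start peak: d1:11  d2:8  d3:6  d4:2  d5:2  d6:2  d7:7  d8:2  d9:2 ⇒ 11.
Leveled (Item 2@1, Item 4@1, Item 1@1, Item 5@5, Item 6@3, Item 3@7, Item 7@7): d1:7  d2:4  d3:6  d4:6  d5:6  d6:2  d7:7  d8:2  d9:2 ⇒ 7.
Reduction 11 − 7 = 4.

4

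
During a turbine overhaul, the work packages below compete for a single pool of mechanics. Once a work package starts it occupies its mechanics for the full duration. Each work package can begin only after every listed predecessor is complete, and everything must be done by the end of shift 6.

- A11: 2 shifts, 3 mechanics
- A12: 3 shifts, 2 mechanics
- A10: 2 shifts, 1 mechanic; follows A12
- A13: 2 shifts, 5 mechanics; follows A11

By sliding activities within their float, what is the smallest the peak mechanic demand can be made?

Early-start (A11@1, A12@1, A10@4, A13@3) gives peak 7: s1:5  s2:5  s3:7  s4:6  s5:1  s6:0.
Shift A13→4.
Schedule A11@1, A12@1, A10@4, A13@4: s1:5  s2:5  s3:2  s4:6  s5:6  s6:0 — peak 6.
No arrangement of the 18 feasible schedules does better.

6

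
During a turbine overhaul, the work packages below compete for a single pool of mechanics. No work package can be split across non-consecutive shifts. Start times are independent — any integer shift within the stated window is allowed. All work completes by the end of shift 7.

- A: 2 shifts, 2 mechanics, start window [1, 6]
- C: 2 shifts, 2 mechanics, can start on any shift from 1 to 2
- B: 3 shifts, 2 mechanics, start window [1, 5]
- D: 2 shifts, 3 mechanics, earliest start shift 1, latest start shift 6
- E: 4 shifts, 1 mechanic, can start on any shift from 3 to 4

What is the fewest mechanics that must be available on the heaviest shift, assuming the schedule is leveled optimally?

4

Early-start (A@1, C@1, B@1, D@1, E@3) gives peak 9: s1:9  s2:9  s3:3  s4:1  s5:1  s6:1  s7:0.
Shift B→3, D→6.
Schedule A@1, C@1, B@3, D@6, E@3: s1:4  s2:4  s3:3  s4:3  s5:3  s6:4  s7:3 — peak 4.
Total mechanic-shifts = 24 over 7 shifts ⇒ peak ≥ ⌈24/7⌉ = 4, so 4 is optimal.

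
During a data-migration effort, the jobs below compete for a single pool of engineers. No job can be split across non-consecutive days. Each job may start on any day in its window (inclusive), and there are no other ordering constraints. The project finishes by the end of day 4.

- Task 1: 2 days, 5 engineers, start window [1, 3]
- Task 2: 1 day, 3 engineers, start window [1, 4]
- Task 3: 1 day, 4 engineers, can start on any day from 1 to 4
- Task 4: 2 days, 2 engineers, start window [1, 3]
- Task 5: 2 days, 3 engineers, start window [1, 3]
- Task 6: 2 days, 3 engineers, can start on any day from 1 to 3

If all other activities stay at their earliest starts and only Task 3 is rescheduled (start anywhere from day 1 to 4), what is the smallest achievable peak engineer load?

16

Task 3@1: d1:20  d2:13  d3:0  d4:0 → peak 20
Task 3@2: d1:16  d2:17  d3:0  d4:0 → peak 17
Task 3@3: d1:16  d2:13  d3:4  d4:0 → peak 16
Task 3@4: d1:16  d2:13  d3:0  d4:4 → peak 16
Best is Task 3@3, peak 16.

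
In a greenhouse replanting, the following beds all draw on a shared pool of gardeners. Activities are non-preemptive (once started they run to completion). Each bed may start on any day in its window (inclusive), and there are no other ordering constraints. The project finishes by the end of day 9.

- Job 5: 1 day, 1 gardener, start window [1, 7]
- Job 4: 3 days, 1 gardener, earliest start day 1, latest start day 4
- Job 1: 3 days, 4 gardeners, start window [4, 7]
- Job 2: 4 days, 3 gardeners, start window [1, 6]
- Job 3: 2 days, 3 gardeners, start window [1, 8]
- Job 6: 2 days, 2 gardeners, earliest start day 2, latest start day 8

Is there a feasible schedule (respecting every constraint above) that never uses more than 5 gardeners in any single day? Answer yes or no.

yes

Schedule Job 5@1, Job 4@1, Job 1@5, Job 2@1, Job 3@8, Job 6@8: d1:5  d2:4  d3:4  d4:3  d5:4  d6:4  d7:4  d8:5  d9:5 — peak 5 ≤ 5.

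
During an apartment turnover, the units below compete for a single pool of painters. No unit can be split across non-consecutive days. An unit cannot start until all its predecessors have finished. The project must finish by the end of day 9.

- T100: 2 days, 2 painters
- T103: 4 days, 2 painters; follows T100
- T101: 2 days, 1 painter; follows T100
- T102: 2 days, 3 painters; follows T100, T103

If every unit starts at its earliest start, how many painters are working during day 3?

3

At early start, day 3 has: T103, T101.
Demand: 2 + 1 = 3.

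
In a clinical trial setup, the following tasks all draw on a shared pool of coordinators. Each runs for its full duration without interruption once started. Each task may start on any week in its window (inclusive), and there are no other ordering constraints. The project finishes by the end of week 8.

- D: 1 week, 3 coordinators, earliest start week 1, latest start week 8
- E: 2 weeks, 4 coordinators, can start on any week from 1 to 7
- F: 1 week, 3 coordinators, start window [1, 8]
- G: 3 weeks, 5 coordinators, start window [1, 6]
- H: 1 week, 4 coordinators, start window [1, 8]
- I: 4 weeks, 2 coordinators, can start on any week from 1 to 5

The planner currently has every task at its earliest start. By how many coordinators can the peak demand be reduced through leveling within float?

Early-start peak: w1:21  w2:11  w3:7  w4:2  w5:0  w6:0  w7:0  w8:0 ⇒ 21.
Leveled (D@1, E@2, F@1, G@6, H@4, I@2): w1:6  w2:6  w3:6  w4:6  w5:2  w6:5  w7:5  w8:5 ⇒ 6.
Reduction 21 − 6 = 15.

15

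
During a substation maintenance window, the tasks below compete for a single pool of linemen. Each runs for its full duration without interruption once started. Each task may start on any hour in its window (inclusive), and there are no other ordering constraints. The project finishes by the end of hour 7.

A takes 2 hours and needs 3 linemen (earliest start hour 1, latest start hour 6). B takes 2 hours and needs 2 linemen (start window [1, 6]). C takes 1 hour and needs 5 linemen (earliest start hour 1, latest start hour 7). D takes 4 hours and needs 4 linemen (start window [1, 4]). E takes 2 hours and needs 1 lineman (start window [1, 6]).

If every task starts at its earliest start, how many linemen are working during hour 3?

At early start, hour 3 has: D.
Demand: 4 = 4.

4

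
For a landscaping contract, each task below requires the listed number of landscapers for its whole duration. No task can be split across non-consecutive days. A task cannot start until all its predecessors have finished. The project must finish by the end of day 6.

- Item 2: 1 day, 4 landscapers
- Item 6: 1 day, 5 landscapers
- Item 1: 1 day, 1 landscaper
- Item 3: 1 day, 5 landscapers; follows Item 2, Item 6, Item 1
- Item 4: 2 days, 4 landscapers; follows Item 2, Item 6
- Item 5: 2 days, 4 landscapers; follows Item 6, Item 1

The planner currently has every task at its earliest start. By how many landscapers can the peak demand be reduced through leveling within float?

Early-start peak: d1:10  d2:13  d3:8  d4:0  d5:0  d6:0 ⇒ 13.
Leveled (Item 2@1, Item 6@2, Item 1@1, Item 3@3, Item 4@4, Item 5@4): d1:5  d2:5  d3:5  d4:8  d5:8  d6:0 ⇒ 8.
Reduction 13 − 8 = 5.

5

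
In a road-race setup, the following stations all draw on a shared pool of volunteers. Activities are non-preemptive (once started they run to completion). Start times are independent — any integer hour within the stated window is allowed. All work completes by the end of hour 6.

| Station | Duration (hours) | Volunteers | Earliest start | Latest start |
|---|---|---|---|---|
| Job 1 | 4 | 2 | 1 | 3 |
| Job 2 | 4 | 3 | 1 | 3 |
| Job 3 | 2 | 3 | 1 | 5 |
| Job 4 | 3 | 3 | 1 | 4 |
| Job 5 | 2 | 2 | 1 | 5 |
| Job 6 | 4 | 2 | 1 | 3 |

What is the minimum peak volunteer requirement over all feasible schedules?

Early-start (Job 1@1, Job 2@1, Job 3@1, Job 4@1, Job 5@1, Job 6@1) gives peak 15: h1:15  h2:15  h3:10  h4:7  h5:0  h6:0.
Shift Job 4→3, Job 6→3.
Schedule Job 1@1, Job 2@1, Job 3@1, Job 4@3, Job 5@1, Job 6@3: h1:10  h2:10  h3:10  h4:10  h5:5  h6:2 — peak 10.

10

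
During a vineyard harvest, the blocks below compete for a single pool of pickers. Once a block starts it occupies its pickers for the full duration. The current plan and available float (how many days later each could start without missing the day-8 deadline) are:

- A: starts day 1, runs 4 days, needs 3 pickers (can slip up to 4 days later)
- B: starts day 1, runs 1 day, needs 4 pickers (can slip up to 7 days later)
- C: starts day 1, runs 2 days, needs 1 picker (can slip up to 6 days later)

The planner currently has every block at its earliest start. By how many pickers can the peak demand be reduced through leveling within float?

4

Early-start peak: d1:8  d2:4  d3:3  d4:3  d5:0  d6:0  d7:0  d8:0 ⇒ 8.
Leveled (A@1, B@5, C@1): d1:4  d2:4  d3:3  d4:3  d5:4  d6:0  d7:0  d8:0 ⇒ 4.
Reduction 8 − 4 = 4.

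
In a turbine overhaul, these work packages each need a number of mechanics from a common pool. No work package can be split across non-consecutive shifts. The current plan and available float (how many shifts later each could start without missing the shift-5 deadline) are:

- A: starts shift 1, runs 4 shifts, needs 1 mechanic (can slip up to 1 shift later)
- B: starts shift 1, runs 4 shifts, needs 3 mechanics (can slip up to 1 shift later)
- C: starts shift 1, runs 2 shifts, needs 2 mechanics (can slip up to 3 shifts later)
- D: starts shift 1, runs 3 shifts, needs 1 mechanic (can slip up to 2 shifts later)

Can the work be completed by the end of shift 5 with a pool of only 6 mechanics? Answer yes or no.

yes

Schedule A@1, B@1, C@1, D@3: s1:6  s2:6  s3:5  s4:5  s5:1 — peak 6 ≤ 6.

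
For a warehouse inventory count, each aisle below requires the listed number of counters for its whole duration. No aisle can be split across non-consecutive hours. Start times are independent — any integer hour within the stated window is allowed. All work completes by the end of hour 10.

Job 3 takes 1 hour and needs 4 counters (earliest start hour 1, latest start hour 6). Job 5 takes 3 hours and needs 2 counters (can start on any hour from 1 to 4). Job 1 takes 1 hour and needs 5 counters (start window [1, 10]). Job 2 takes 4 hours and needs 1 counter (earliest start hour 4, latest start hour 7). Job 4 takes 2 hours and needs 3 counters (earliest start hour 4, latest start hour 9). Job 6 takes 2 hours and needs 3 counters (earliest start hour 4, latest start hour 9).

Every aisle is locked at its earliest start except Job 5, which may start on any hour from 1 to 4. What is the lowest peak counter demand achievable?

9

Job 5@1: h1:11  h2:2  h3:2  h4:7  h5:7  h6:1  h7:1  h8:0  h9:0  h10:0 → peak 11
Job 5@2: h1:9  h2:2  h3:2  h4:9  h5:7  h6:1  h7:1  h8:0  h9:0  h10:0 → peak 9
Job 5@3: h1:9  h2:0  h3:2  h4:9  h5:9  h6:1  h7:1  h8:0  h9:0  h10:0 → peak 9
Job 5@4: h1:9  h2:0  h3:0  h4:9  h5:9  h6:3  h7:1  h8:0  h9:0  h10:0 → peak 9
Best is Job 5@2, peak 9.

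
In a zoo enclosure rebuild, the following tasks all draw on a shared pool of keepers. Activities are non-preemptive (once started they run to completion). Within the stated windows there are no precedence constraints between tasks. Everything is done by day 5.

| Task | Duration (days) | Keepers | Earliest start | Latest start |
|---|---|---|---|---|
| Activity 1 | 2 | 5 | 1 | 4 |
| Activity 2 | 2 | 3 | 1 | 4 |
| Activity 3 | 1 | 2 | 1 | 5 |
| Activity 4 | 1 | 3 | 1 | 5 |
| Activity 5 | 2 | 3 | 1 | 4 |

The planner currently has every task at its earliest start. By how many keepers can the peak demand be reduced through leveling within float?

10

Early-start peak: d1:16  d2:11  d3:0  d4:0  d5:0 ⇒ 16.
Leveled (Activity 1@1, Activity 2@3, Activity 3@3, Activity 4@5, Activity 5@4): d1:5  d2:5  d3:5  d4:6  d5:6 ⇒ 6.
Reduction 16 − 6 = 10.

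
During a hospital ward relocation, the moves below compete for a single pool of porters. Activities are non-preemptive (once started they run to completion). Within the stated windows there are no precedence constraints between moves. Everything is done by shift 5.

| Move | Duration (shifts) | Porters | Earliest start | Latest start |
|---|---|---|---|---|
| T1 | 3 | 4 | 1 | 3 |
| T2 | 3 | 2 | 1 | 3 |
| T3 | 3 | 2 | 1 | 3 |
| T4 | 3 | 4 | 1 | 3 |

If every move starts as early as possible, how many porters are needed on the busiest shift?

Early-start schedule: T1@1, T2@1, T3@1, T4@1.
Load per shift: shift 1: 12, shift 2: 12, shift 3: 12, shift 4: 0, shift 5: 0.
Peak is 12.

12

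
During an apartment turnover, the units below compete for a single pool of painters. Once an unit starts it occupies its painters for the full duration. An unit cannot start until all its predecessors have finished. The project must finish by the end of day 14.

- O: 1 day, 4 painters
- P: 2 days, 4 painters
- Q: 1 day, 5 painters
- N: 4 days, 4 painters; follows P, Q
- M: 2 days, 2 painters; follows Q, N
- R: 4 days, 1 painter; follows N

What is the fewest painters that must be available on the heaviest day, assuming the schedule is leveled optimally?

5

Early-start (O@1, P@1, Q@1, N@3, M@7, R@7) gives peak 13: d1:13  d2:4  d3:4  d4:4  d5:4  d6:4  d7:3  d8:3  d9:1  d10:1  d11:0  d12:0  d13:0  d14:0.
Shift P→2, Q→4, N→5, M→9, R→9.
Schedule O@1, P@2, Q@4, N@5, M@9, R@9: d1:4  d2:4  d3:4  d4:5  d5:4  d6:4  d7:4  d8:4  d9:3  d10:3  d11:1  d12:1  d13:0  d14:0 — peak 5.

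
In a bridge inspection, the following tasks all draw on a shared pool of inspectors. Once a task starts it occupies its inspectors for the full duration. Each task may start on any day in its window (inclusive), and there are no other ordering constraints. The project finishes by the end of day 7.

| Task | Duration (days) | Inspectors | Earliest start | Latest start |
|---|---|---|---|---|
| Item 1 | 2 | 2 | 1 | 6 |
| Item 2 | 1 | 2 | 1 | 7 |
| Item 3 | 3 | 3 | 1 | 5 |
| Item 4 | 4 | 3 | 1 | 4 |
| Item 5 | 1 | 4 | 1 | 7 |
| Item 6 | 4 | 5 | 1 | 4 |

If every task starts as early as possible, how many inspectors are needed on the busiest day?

Early-start schedule: Item 1@1, Item 2@1, Item 3@1, Item 4@1, Item 5@1, Item 6@1.
Load per day: day 1: 19, day 2: 13, day 3: 11, day 4: 8, day 5: 0, day 6: 0, day 7: 0.
Peak is 19.

19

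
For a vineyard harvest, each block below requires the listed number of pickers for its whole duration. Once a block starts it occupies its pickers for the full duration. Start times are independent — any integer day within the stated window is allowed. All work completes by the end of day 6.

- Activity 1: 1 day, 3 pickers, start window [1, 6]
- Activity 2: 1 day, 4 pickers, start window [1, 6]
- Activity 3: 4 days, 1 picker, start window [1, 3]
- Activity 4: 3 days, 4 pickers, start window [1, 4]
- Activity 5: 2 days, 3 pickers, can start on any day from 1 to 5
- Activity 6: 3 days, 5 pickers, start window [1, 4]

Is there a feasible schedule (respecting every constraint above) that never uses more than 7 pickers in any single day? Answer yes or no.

no

Total picker-days = 44; over 6 days the average is 44/6 > 7, so some day must exceed 7.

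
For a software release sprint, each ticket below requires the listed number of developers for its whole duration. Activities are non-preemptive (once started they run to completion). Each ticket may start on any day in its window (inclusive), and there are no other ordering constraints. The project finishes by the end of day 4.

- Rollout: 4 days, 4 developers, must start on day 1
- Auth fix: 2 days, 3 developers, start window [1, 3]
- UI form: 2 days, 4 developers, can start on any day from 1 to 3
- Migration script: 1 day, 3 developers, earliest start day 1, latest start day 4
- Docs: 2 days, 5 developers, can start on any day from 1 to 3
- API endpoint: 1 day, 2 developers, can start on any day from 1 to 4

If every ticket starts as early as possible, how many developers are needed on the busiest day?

21

Early-start schedule: Rollout@1, Auth fix@1, UI form@1, Migration script@1, Docs@1, API endpoint@1.
Load per day: day 1: 21, day 2: 16, day 3: 4, day 4: 4.
Peak is 21.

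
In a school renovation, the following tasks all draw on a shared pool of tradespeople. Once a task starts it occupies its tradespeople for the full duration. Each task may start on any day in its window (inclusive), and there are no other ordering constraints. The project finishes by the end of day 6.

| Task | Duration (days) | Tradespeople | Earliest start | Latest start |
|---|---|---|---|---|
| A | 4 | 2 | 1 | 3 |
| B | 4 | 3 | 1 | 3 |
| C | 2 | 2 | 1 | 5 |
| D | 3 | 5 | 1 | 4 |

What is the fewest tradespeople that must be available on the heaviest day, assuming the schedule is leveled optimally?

10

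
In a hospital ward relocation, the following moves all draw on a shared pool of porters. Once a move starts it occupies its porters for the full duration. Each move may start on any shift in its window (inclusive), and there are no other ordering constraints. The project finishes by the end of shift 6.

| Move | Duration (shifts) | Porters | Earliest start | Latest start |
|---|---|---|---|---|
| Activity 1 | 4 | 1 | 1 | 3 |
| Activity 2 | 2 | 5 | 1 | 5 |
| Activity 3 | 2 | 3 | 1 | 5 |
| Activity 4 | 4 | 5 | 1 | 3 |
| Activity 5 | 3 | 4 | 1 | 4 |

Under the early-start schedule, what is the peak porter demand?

Early-start schedule: Activity 1@1, Activity 2@1, Activity 3@1, Activity 4@1, Activity 5@1.
Load per shift: shift 1: 18, shift 2: 18, shift 3: 10, shift 4: 6, shift 5: 0, shift 6: 0.
Peak is 18.

18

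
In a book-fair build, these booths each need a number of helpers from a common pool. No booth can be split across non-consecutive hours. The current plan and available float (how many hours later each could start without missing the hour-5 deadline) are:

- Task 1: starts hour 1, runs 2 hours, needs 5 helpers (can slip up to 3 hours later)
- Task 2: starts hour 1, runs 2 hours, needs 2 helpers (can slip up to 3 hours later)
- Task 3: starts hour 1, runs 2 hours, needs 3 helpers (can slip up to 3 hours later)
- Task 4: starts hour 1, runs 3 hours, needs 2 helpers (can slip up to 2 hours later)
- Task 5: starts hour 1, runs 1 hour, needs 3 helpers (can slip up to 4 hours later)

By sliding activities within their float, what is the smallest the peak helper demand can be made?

Early-start (Task 1@1, Task 2@1, Task 3@1, Task 4@1, Task 5@1) gives peak 15: h1:15  h2:12  h3:2  h4:0  h5:0.
Shift Task 3→3, Task 4→3, Task 5→5.
Schedule Task 1@1, Task 2@1, Task 3@3, Task 4@3, Task 5@5: h1:7  h2:7  h3:5  h4:5  h5:5 — peak 7.

7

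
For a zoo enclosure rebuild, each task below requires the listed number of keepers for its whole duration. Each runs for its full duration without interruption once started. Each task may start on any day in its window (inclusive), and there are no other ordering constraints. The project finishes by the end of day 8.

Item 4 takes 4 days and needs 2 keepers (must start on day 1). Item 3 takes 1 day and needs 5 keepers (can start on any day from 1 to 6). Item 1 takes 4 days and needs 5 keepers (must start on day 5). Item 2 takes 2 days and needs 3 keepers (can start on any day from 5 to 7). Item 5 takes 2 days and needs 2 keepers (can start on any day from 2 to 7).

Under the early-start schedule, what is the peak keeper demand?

Early-start schedule: Item 4@1, Item 3@1, Item 1@5, Item 2@5, Item 5@2.
Load per day: day 1: 7, day 2: 4, day 3: 4, day 4: 2, day 5: 8, day 6: 8, day 7: 5, day 8: 5.
Peak is 8.

8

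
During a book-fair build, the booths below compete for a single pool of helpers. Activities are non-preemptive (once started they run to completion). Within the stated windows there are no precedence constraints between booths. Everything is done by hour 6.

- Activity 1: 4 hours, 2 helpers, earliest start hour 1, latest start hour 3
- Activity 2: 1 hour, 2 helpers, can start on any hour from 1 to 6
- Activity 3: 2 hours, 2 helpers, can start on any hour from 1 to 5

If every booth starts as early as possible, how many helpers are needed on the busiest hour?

6

Early-start schedule: Activity 1@1, Activity 2@1, Activity 3@1.
Load per hour: hour 1: 6, hour 2: 4, hour 3: 2, hour 4: 2, hour 5: 0, hour 6: 0.
Peak is 6.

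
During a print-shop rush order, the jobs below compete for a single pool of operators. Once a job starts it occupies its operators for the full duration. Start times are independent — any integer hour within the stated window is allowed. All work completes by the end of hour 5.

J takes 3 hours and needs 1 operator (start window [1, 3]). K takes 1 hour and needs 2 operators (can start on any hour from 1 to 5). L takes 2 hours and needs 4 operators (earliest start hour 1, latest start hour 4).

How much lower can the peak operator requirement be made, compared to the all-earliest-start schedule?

3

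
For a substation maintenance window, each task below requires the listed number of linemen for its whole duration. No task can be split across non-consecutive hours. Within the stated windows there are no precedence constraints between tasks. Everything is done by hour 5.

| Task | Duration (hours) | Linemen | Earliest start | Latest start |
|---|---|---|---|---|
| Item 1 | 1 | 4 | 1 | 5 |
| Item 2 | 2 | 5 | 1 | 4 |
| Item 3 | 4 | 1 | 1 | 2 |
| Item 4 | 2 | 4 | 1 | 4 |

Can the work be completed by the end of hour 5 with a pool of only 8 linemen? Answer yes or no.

Schedule Item 1@1, Item 2@2, Item 3@1, Item 4@4: h1:5  h2:6  h3:6  h4:5  h5:4 — peak 6 ≤ 8.

yes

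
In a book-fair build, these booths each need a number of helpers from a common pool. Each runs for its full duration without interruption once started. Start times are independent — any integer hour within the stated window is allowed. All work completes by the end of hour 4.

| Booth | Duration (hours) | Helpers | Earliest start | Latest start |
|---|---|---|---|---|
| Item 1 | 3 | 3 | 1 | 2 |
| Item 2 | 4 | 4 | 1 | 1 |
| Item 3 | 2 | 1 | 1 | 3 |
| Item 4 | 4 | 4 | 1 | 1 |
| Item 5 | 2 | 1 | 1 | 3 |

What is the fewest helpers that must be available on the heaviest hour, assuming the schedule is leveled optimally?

12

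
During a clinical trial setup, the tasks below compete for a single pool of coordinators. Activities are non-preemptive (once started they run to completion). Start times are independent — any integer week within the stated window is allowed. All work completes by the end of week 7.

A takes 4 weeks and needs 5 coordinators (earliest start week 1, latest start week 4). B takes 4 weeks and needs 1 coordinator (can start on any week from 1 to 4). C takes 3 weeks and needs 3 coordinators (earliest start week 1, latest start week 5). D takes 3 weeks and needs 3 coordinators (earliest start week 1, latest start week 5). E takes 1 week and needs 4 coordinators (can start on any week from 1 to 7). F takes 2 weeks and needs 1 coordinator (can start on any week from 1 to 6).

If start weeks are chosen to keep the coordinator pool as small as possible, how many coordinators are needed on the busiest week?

Early-start (A@1, B@1, C@1, D@1, E@1, F@1) gives peak 17: w1:17  w2:13  w3:12  w4:6  w5:0  w6:0  w7:0.
Shift B→4, D→5, E→5, F→6.
Schedule A@1, B@4, C@1, D@5, E@5, F@6: w1:8  w2:8  w3:8  w4:6  w5:8  w6:5  w7:5 — peak 8.

8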